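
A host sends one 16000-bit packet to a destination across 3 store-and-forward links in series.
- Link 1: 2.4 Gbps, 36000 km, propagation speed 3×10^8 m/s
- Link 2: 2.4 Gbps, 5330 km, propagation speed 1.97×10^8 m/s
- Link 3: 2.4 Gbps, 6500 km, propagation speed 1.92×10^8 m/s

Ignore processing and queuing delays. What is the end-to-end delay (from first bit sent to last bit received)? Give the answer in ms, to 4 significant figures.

180.9 ms

Transmission delay per hop = L/R = 16000/2400000000 = 0.00666667 ms; 3 hops → 0.02 ms.
Propagation delays (d/s per hop): 120, 27.0558, 33.8542 ms; sum = 180.91 ms.
End-to-end = 180.9 ms.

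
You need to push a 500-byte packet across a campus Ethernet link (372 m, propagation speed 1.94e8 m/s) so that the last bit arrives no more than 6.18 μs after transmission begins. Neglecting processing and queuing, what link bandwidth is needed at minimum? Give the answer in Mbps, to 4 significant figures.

938.4 Mbps

L = 4000 bits.
Propagation delay = 372 / 194000000 = 1.91753 μs.
Transmission budget = 6.18 − 1.91753 = 4.26247 μs.
R ≥ L / t_tx = 4000 bits / 4.26247e-06 s = 938.4 Mbps.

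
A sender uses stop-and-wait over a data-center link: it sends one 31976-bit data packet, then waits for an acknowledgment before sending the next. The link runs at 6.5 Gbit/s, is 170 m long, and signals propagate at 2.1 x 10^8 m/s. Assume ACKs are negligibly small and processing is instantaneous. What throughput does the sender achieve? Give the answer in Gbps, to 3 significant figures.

t_tx = L/R = 31976/6500000000 = 4.91938e-06 s.
t_prop = 170/210000000 = 8.09524e-07 s; RTT = 1.61905e-06 s.
Cycle = t_tx + RTT = 6.53843e-06 s.
Throughput = L / cycle = 31976 / 6.53843e-06 = 4.89 Gbps.

4.89 Gbps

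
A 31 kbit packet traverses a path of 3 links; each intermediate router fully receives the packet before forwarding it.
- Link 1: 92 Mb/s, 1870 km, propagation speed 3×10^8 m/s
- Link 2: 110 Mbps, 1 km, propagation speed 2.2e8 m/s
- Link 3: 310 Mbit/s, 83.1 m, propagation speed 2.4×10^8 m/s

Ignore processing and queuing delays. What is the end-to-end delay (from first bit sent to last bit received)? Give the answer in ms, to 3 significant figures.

6.96 ms

L = 31000 bits.
Transmission delays (L/R per hop): 0.336957, 0.281818, 0.1 ms; sum = 0.718775 ms.
Propagation delays (d/s per hop): 6.23333, 0.00454545, 0.00034625 ms; sum = 6.23823 ms.
End-to-end = 6.96 ms.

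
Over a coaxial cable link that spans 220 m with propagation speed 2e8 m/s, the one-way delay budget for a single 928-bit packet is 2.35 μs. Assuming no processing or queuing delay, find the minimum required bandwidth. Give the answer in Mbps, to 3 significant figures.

742 Mbps

Propagation delay = 220 / 200000000 = 1.1 μs.
Transmission budget = 2.35 − 1.1 = 1.25 μs.
R ≥ L / t_tx = 928 bits / 1.25e-06 s = 742 Mbps.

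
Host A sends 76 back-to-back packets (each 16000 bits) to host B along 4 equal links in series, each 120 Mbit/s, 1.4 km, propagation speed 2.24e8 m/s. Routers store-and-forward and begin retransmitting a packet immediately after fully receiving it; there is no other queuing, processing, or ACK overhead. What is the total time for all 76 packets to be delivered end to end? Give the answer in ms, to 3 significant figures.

Per-hop transmission t_tx = L/R = 16000/120000000 = 0.133333 ms.
Per-hop propagation t_prop = 1400/2.24e+08 = 0.00625 ms.
Pipeline fill: first packet needs 4·t_tx to clear all hops; remaining 75 packets each add one t_tx.
Total = (4+76-1)·t_tx + 4·t_prop = 79·0.133333 + 4·0.00625 = 10.6 ms.

10.6 ms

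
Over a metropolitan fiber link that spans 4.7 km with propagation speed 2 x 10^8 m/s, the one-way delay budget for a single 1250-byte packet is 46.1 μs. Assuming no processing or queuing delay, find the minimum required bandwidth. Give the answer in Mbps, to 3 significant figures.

L = 10000 bits.
Propagation delay = 4700 / 200000000 = 23.5 μs.
Transmission budget = 46.1 − 23.5 = 22.6 μs.
R ≥ L / t_tx = 10000 bits / 2.26e-05 s = 442 Mbps.

442 Mbps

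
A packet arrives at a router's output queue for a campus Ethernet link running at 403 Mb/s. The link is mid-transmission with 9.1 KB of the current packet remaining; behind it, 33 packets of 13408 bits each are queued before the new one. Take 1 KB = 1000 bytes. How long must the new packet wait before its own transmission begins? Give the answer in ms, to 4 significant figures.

1.279 ms

Each queued packet: L/R = 13408/403000000 = 0.0332705 ms.
33 queued → 1.09793 ms.
Plus remaining 72800 bits of current packet: 0.180645 ms.
Queuing delay = 1.279 ms.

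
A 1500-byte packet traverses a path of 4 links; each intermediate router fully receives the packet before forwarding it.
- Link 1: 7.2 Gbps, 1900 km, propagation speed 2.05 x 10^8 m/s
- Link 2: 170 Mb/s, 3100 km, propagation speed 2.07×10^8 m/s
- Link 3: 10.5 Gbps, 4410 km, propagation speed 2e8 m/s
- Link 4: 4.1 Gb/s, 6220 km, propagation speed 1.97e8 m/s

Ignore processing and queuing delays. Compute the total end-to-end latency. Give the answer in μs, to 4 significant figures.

L = 1500 × 8 = 12000 bits.
Transmission delays (L/R per hop): 1.66667, 70.5882, 1.14286, 2.92683 μs; sum = 76.3246 μs.
Propagation delays (d/s per hop): 9268.29, 14975.8, 22050, 31573.6 μs; sum = 77867.7 μs.
End-to-end = 77940 μs.

77940 μs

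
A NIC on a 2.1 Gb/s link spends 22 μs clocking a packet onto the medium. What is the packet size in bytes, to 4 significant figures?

L = R × t_tx = 2100000000 b/s × 2.2e-05 s = 46200 bits.
In bytes: 46200 / 8 = 5775 bytes.

5775 bytes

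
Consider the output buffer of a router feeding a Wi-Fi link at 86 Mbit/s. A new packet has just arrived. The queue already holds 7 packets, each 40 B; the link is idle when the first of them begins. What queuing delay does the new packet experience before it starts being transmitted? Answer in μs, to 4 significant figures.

Each queued packet: L/R = 320/86000000 = 3.72093 μs.
7 queued → 26.0465 μs.
Queuing delay = 26.05 μs.

26.05 μs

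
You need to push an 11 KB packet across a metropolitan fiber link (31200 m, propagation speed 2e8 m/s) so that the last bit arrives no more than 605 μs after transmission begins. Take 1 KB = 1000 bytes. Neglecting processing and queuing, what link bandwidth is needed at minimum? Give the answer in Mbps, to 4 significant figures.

196.0 Mbps

L = 88000 bits.
Propagation delay = 31200 / 200000000 = 156 μs.
Transmission budget = 605 − 156 = 449 μs.
R ≥ L / t_tx = 88000 bits / 0.000449 s = 196.0 Mbps.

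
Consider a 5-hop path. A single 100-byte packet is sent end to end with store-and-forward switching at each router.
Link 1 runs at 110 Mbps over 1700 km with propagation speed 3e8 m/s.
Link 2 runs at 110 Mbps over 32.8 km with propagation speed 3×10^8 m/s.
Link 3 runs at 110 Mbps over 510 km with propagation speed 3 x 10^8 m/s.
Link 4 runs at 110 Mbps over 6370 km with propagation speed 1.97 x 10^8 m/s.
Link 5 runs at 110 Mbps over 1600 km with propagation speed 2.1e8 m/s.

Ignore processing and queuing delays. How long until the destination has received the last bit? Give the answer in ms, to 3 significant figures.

47.5 ms

L = 100 × 8 = 800 bits.
Transmission delay per hop = L/R = 800/110000000 = 0.00727273 ms; 5 hops → 0.0363636 ms.
Propagation delays (d/s per hop): 5.66667, 0.109333, 1.7, 32.335, 7.61905 ms; sum = 47.4301 ms.
End-to-end = 47.5 ms.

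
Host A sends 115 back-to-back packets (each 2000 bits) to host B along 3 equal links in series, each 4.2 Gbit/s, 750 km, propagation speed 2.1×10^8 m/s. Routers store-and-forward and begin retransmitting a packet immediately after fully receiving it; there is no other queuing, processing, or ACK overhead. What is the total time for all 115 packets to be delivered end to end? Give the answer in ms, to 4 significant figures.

10.77 ms

Per-hop transmission t_tx = L/R = 2000/4200000000 = 0.00047619 ms.
Per-hop propagation t_prop = 750000/210000000 = 3.57143 ms.
Pipeline fill: first packet needs 3·t_tx to clear all hops; remaining 114 packets each add one t_tx.
Total = (3+115-1)·t_tx + 3·t_prop = 117·0.00047619 + 3·3.57143 = 10.77 ms.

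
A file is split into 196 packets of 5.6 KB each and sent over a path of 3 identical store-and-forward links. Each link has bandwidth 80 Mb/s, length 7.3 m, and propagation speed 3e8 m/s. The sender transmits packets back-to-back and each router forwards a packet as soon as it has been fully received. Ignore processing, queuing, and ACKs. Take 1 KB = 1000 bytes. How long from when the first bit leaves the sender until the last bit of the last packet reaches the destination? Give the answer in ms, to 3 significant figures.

Per-hop transmission t_tx = L/R = 44800/80000000 = 0.56 ms.
Per-hop propagation t_prop = 7.3/300000000 = 2.43333e-05 ms.
Pipeline fill: first packet needs 3·t_tx to clear all hops; remaining 195 packets each add one t_tx.
Total = (3+196-1)·t_tx + 3·t_prop = 198·0.56 + 3·2.43333e-05 = 111 ms.

111 ms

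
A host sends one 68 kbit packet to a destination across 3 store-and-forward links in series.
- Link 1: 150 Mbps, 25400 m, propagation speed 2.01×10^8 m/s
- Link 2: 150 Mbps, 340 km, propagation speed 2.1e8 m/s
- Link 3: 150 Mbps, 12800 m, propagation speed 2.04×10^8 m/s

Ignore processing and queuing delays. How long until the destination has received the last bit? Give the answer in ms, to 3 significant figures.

L = 68000 bits.
Transmission delay per hop = L/R = 68000/150000000 = 0.453333 ms; 3 hops → 1.36 ms.
Propagation delays (d/s per hop): 0.126368, 1.61905, 0.0627451 ms; sum = 1.80816 ms.
End-to-end = 3.17 ms.

3.17 ms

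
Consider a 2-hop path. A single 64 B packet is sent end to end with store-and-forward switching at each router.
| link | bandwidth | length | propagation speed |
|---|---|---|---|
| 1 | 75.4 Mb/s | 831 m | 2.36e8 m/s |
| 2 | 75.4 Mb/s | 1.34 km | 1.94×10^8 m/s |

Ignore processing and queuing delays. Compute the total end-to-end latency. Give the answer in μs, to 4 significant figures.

L = 64 × 8 = 512 bits.
Transmission delay per hop = L/R = 512/75400000 = 6.79045 μs; 2 hops → 13.5809 μs.
Propagation delays (d/s per hop): 3.52119, 6.90722 μs; sum = 10.4284 μs.
End-to-end = 24.01 μs.

24.01 μs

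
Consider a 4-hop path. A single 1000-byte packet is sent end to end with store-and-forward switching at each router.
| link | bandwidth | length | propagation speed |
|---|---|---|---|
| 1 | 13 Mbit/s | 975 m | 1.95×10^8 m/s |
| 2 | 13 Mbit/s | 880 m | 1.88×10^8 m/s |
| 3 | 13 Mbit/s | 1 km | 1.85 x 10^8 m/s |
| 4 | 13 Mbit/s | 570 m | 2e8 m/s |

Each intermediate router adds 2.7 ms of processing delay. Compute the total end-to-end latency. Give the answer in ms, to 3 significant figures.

L = 1000 × 8 = 8000 bits.
Transmission delay per hop = L/R = 8000/13000000 = 0.615385 ms; 4 hops → 2.46154 ms.
Propagation delays (d/s per hop): 0.005, 0.00468085, 0.00540541, 0.00285 ms; sum = 0.0179363 ms.
Processing at 3 router(s): 3 × 2.7 ms = 8.1 ms.
End-to-end = 10.6 ms.

10.6 ms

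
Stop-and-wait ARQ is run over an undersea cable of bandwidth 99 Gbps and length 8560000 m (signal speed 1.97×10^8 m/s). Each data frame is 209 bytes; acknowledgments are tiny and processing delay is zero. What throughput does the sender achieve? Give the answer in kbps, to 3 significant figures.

t_tx = L/R = 1672/99000000000 = 1.68889e-08 s.
t_prop = 8560000/197000000 = 0.0434518 s; RTT = 0.0869036 s.
Cycle = t_tx + RTT = 0.0869036 s.
Throughput = L / cycle = 1672 / 0.0869036 = 19.2 kbps.

19.2 kbps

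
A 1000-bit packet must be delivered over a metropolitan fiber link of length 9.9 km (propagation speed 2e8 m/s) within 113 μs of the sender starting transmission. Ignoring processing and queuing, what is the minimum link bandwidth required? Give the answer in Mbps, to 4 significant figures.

15.75 Mbps

Propagation delay = 9900 / 200000000 = 49.5 μs.
Transmission budget = 113 − 49.5 = 63.5 μs.
R ≥ L / t_tx = 1000 bits / 6.35e-05 s = 15.75 Mbps.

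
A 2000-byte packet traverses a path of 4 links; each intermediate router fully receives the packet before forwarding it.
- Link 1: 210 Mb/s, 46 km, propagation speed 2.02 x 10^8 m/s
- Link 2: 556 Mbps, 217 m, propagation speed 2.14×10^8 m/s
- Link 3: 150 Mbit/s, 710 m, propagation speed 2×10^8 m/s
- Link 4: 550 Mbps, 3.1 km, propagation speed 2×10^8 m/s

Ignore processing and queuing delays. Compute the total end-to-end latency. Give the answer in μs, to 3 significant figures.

489 μs

L = 2000 × 8 = 16000 bits.
Transmission delays (L/R per hop): 76.1905, 28.777, 106.667, 29.0909 μs; sum = 240.725 μs.
Propagation delays (d/s per hop): 227.723, 1.01402, 3.55, 15.5 μs; sum = 247.787 μs.
End-to-end = 489 μs.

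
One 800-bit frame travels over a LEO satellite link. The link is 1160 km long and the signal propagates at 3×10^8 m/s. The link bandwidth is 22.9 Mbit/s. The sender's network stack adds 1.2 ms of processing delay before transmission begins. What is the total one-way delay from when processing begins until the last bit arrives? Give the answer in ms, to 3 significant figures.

Transmission delay = L/R = 800 / 22900000 = 0.0349345 ms.
Propagation delay = d/s = 1160000 m / 300000000 m/s = 3.86667 ms.
Plus processing delay 1.2 ms = 1.2 ms.
Total = 5.10 ms.

5.10 ms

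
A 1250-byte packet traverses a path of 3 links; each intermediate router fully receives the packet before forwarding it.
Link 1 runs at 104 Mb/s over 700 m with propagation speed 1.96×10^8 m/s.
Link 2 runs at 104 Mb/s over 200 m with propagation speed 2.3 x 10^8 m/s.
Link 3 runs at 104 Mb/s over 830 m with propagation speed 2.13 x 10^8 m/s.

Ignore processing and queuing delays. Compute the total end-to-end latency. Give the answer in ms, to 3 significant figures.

L = 1250 × 8 = 10000 bits.
Transmission delay per hop = L/R = 10000/104000000 = 0.0961538 ms; 3 hops → 0.288462 ms.
Propagation delays (d/s per hop): 0.00357143, 0.000869565, 0.00389671 ms; sum = 0.00833771 ms.
End-to-end = 0.297 ms.

0.297 ms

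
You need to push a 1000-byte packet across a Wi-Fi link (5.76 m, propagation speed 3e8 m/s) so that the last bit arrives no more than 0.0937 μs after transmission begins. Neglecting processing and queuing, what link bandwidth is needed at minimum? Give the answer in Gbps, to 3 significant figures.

L = 8000 bits.
Propagation delay = 5.76 / 300000000 = 0.0192 μs.
Transmission budget = 0.0937 − 0.0192 = 0.0745 μs.
R ≥ L / t_tx = 8000 bits / 7.45e-08 s = 107 Gbps.

107 Gbps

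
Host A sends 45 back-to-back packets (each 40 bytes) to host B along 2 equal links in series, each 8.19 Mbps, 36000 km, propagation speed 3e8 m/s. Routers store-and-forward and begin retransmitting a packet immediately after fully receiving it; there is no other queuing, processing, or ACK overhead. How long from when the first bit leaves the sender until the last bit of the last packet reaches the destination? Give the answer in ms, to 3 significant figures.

Per-hop transmission t_tx = L/R = 320/8.19e+06 = 0.039072 ms.
Per-hop propagation t_prop = 36000000/300000000 = 120 ms.
Pipeline fill: first packet needs 2·t_tx to clear all hops; remaining 44 packets each add one t_tx.
Total = (2+45-1)·t_tx + 2·t_prop = 46·0.039072 + 2·120 = 242 ms.

242 ms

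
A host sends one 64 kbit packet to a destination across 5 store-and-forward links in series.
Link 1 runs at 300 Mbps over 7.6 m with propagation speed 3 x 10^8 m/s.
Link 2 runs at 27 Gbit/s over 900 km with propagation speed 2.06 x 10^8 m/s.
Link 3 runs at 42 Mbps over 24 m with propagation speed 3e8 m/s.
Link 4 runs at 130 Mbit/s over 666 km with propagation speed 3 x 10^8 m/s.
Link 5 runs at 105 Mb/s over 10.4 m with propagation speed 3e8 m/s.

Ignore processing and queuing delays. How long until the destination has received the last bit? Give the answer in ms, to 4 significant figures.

L = 64000 bits.
Transmission delays (L/R per hop): 0.213333, 0.00237037, 1.52381, 0.492308, 0.609524 ms; sum = 2.84134 ms.
Propagation delays (d/s per hop): 2.53333e-05, 4.36893, 8e-05, 2.22, 3.46667e-05 ms; sum = 6.58907 ms.
End-to-end = 9.430 ms.

9.430 ms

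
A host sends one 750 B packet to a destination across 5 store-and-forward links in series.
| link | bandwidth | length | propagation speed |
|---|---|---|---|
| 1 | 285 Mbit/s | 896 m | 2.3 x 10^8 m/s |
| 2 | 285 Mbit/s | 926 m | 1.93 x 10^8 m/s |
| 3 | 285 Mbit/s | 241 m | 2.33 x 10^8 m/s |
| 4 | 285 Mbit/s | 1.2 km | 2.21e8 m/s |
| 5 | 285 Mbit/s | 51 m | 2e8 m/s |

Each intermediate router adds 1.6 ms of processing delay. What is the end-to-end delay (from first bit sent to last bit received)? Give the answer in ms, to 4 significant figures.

6.521 ms

L = 750 × 8 = 6000 bits.
Transmission delay per hop = L/R = 6000/285000000 = 0.0210526 ms; 5 hops → 0.105263 ms.
Propagation delays (d/s per hop): 0.00389565, 0.00479793, 0.00103433, 0.00542986, 0.000255 ms; sum = 0.0154128 ms.
Processing at 4 router(s): 4 × 1.6 ms = 6.4 ms.
End-to-end = 6.521 ms.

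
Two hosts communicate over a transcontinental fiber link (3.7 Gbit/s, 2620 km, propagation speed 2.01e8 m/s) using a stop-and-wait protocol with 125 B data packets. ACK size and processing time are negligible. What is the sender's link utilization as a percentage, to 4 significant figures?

t_tx = L/R = 1000/3700000000 = 2.7027e-07 s.
t_prop = 2620000/2.01e+08 = 0.0130348 s; RTT = 0.0260697 s.
Cycle = t_tx + RTT = 0.0260699 s.
Utilization = t_tx / cycle = 2.7027e-07/0.0260699 = 0.001037 %.

0.001037 %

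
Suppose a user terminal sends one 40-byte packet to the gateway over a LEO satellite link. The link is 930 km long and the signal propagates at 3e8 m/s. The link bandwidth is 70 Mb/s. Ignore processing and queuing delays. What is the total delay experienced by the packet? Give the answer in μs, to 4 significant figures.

3105 μs

L = 40 × 8 = 320 bits.
Transmission delay = L/R = 320 / 70000000 = 4.57143 μs.
Propagation delay = d/s = 930000 m / 300000000 m/s = 3100 μs.
Total = 3105 μs.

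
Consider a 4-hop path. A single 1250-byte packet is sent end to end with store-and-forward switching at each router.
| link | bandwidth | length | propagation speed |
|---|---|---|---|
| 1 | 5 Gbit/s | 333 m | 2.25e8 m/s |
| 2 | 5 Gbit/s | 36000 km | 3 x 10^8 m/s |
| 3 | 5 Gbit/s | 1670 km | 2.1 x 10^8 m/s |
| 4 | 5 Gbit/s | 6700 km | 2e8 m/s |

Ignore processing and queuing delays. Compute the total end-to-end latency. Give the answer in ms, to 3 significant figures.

L = 1250 × 8 = 10000 bits.
Transmission delay per hop = L/R = 10000/5000000000 = 0.002 ms; 4 hops → 0.008 ms.
Propagation delays (d/s per hop): 0.00148, 120, 7.95238, 33.5 ms; sum = 161.454 ms.
End-to-end = 161 ms.

161 ms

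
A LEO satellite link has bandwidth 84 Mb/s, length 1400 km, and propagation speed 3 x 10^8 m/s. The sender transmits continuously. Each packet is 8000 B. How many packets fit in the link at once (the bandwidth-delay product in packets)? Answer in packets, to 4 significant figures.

6.125 packets

Propagation delay = 1400000 / 300000000 = 0.00466667 s.
BDP = R × t_prop = 84000000 × 0.00466667 = 392000 bits.
In packets of 64000 bits: 6.125 packets.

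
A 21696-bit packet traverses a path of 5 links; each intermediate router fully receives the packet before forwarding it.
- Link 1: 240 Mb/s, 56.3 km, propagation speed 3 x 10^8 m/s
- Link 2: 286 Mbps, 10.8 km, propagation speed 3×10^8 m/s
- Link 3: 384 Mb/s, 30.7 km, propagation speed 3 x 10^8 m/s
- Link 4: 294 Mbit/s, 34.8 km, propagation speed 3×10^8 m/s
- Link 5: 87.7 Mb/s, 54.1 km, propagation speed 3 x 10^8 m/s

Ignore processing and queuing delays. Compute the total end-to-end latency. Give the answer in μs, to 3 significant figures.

1170 μs

Transmission delays (L/R per hop): 90.4, 75.8601, 56.5, 73.7959, 247.389 μs; sum = 543.945 μs.
Propagation delays (d/s per hop): 187.667, 36, 102.333, 116, 180.333 μs; sum = 622.333 μs.
End-to-end = 1170 μs.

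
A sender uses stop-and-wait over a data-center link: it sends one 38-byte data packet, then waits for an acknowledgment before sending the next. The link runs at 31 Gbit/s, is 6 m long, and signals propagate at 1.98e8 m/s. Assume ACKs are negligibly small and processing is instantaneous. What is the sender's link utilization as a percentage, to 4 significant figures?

t_tx = L/R = 304/31000000000 = 9.80645e-09 s.
t_prop = 6/198000000 = 3.0303e-08 s; RTT = 6.06061e-08 s.
Cycle = t_tx + RTT = 7.04125e-08 s.
Utilization = t_tx / cycle = 9.80645e-09/7.04125e-08 = 13.93 %.

13.93 %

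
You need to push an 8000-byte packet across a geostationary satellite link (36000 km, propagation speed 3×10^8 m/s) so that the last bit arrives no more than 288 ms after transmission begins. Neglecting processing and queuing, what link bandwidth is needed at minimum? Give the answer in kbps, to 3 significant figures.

L = 64000 bits.
Propagation delay = 36000000 / 300000000 = 120 ms.
Transmission budget = 288 − 120 = 168 ms.
R ≥ L / t_tx = 64000 bits / 0.168 s = 381 kbps.

381 kbps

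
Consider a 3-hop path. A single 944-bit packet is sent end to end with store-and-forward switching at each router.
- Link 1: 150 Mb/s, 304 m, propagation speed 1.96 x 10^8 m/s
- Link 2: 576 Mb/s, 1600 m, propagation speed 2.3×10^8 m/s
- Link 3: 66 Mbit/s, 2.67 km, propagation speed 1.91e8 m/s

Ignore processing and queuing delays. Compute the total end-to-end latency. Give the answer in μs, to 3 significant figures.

Transmission delays (L/R per hop): 6.29333, 1.63889, 14.303 μs; sum = 22.2353 μs.
Propagation delays (d/s per hop): 1.55102, 6.95652, 13.9791 μs; sum = 22.4866 μs.
End-to-end = 44.7 μs.

44.7 μs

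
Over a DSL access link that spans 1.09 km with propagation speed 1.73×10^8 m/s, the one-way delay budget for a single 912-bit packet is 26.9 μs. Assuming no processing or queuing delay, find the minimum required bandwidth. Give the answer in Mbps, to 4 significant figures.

Propagation delay = 1090 / 173000000 = 6.30058 μs.
Transmission budget = 26.9 − 6.30058 = 20.5994 μs.
R ≥ L / t_tx = 912 bits / 2.05994e-05 s = 44.27 Mbps.

44.27 Mbps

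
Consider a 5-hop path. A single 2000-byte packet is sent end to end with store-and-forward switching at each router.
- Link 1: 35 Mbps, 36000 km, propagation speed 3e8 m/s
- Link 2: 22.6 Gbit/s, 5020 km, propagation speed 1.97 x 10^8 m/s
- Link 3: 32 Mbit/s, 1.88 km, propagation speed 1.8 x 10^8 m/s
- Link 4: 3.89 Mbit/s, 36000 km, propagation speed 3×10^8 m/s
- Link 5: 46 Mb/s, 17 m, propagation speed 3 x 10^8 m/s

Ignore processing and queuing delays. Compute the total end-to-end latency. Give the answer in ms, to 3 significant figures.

L = 2000 × 8 = 16000 bits.
Transmission delays (L/R per hop): 0.457143, 0.000707965, 0.5, 4.11311, 0.347826 ms; sum = 5.41879 ms.
Propagation delays (d/s per hop): 120, 25.4822, 0.0104444, 120, 5.66667e-05 ms; sum = 265.493 ms.
End-to-end = 271 ms.

271 ms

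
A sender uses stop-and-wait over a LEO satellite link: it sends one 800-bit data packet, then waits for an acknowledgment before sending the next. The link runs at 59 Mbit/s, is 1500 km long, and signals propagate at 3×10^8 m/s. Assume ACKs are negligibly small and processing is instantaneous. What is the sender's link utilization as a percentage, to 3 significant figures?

t_tx = L/R = 800/59000000 = 1.35593e-05 s.
t_prop = 1500000/300000000 = 0.005 s; RTT = 0.01 s.
Cycle = t_tx + RTT = 0.0100136 s.
Utilization = t_tx / cycle = 1.35593e-05/0.0100136 = 0.135 %.

0.135 %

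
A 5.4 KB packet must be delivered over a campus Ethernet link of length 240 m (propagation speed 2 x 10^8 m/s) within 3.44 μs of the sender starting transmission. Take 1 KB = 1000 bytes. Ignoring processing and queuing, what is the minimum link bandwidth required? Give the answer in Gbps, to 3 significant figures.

L = 43200 bits.
Propagation delay = 240 / 200000000 = 1.2 μs.
Transmission budget = 3.44 − 1.2 = 2.24 μs.
R ≥ L / t_tx = 43200 bits / 2.24e-06 s = 19.3 Gbps.

19.3 Gbps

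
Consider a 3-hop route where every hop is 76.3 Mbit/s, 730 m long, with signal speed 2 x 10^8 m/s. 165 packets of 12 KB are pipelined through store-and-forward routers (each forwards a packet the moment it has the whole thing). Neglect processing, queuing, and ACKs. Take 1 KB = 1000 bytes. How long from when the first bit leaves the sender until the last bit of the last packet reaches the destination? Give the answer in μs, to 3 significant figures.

Per-hop transmission t_tx = L/R = 96000/76300000 = 1258.19 μs.
Per-hop propagation t_prop = 730/200000000 = 3.65 μs.
Pipeline fill: first packet needs 3·t_tx to clear all hops; remaining 164 packets each add one t_tx.
Total = (3+165-1)·t_tx + 3·t_prop = 167·1258.19 + 3·3.65 = 210000 μs.

210000 μs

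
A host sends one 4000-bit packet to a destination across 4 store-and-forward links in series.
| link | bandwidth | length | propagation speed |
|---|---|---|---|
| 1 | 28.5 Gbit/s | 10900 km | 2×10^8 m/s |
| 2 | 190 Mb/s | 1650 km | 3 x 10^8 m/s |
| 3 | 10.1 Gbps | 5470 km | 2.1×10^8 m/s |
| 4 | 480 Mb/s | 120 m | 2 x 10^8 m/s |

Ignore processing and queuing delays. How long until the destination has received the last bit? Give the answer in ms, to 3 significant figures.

86.1 ms

Transmission delays (L/R per hop): 0.000140351, 0.0210526, 0.00039604, 0.00833333 ms; sum = 0.0299224 ms.
Propagation delays (d/s per hop): 54.5, 5.5, 26.0476, 0.0006 ms; sum = 86.0482 ms.
End-to-end = 86.1 ms.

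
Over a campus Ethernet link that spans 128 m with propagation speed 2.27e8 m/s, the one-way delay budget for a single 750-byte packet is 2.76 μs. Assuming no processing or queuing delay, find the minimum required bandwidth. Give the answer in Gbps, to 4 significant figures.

2.732 Gbps

L = 6000 bits.
Propagation delay = 128 / 227000000 = 0.563877 μs.
Transmission budget = 2.76 − 0.563877 = 2.19612 μs.
R ≥ L / t_tx = 6000 bits / 2.19612e-06 s = 2.732 Gbps.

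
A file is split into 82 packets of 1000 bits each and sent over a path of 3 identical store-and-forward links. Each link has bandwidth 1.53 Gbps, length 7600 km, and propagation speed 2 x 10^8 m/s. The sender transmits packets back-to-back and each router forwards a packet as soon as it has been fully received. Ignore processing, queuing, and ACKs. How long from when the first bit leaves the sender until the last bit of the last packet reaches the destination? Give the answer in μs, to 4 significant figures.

Per-hop transmission t_tx = L/R = 1000/1530000000 = 0.653595 μs.
Per-hop propagation t_prop = 7600000/200000000 = 38000 μs.
Pipeline fill: first packet needs 3·t_tx to clear all hops; remaining 81 packets each add one t_tx.
Total = (3+82-1)·t_tx + 3·t_prop = 84·0.653595 + 3·38000 = 114100 μs.

114100 μs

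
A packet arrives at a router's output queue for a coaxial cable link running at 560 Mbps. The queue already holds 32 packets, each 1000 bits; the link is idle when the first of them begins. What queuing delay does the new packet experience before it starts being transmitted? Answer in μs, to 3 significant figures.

57.1 μs

Each queued packet: L/R = 1000/560000000 = 1.78571 μs.
32 queued → 57.1429 μs.
Queuing delay = 57.1 μs.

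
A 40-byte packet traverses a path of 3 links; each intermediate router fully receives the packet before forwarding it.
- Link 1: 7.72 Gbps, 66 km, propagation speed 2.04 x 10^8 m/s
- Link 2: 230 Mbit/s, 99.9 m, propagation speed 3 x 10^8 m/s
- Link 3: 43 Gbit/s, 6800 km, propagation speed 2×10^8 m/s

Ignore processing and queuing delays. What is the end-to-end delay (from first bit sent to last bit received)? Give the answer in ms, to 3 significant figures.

L = 40 × 8 = 320 bits.
Transmission delays (L/R per hop): 4.14508e-05, 0.0013913, 7.44186e-06 ms; sum = 0.0014402 ms.
Propagation delays (d/s per hop): 0.323529, 0.000333, 34 ms; sum = 34.3239 ms.
End-to-end = 34.3 ms.

34.3 ms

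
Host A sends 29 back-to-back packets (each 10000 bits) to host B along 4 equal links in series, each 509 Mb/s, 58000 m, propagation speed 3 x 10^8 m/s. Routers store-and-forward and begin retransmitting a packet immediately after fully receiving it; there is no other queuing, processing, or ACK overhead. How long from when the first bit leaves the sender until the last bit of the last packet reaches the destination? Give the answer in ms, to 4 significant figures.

1.402 ms

Per-hop transmission t_tx = L/R = 10000/509000000 = 0.0196464 ms.
Per-hop propagation t_prop = 58000/300000000 = 0.193333 ms.
Pipeline fill: first packet needs 4·t_tx to clear all hops; remaining 28 packets each add one t_tx.
Total = (4+29-1)·t_tx + 4·t_prop = 32·0.0196464 + 4·0.193333 = 1.402 ms.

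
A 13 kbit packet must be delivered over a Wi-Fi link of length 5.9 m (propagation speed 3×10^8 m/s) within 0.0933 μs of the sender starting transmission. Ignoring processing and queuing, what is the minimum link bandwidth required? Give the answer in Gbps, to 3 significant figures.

177 Gbps

Propagation delay = 5.9 / 300000000 = 0.0196667 μs.
Transmission budget = 0.0933 − 0.0196667 = 0.0736333 μs.
R ≥ L / t_tx = 13000 bits / 7.36333e-08 s = 177 Gbps.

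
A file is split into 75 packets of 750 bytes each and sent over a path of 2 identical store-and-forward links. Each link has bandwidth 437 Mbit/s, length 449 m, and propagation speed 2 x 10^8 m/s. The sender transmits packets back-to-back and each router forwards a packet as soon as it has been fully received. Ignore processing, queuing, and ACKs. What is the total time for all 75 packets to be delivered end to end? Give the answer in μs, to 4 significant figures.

1048 μs

Per-hop transmission t_tx = L/R = 6000/437000000 = 13.73 μs.
Per-hop propagation t_prop = 449/200000000 = 2.245 μs.
Pipeline fill: first packet needs 2·t_tx to clear all hops; remaining 74 packets each add one t_tx.
Total = (2+75-1)·t_tx + 2·t_prop = 76·13.73 + 2·2.245 = 1048 μs.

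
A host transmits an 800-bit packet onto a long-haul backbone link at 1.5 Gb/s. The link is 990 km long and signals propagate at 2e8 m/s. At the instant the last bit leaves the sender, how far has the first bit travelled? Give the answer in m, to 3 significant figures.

107 m

t_tx = L/R = 800/1500000000 = 5.33333e-07 s.
Distance = s × t_tx = 200000000 × 5.33333e-07 = 107 m.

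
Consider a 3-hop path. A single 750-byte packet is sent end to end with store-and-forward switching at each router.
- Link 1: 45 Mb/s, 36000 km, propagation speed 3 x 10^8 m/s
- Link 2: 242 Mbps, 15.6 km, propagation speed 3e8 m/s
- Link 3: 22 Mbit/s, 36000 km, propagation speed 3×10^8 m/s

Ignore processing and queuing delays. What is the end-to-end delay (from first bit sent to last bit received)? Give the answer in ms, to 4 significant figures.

240.5 ms

L = 750 × 8 = 6000 bits.
Transmission delays (L/R per hop): 0.133333, 0.0247934, 0.272727 ms; sum = 0.430854 ms.
Propagation delays (d/s per hop): 120, 0.052, 120 ms; sum = 240.052 ms.
End-to-end = 240.5 ms.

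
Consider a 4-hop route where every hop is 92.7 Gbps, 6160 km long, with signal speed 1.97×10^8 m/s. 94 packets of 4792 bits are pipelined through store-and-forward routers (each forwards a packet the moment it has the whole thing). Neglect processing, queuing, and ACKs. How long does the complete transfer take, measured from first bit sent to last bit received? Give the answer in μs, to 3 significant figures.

Per-hop transmission t_tx = L/R = 4792/92700000000 = 0.0516936 μs.
Per-hop propagation t_prop = 6160000/197000000 = 31269 μs.
Pipeline fill: first packet needs 4·t_tx to clear all hops; remaining 93 packets each add one t_tx.
Total = (4+94-1)·t_tx + 4·t_prop = 97·0.0516936 + 4·31269 = 125000 μs.

125000 μs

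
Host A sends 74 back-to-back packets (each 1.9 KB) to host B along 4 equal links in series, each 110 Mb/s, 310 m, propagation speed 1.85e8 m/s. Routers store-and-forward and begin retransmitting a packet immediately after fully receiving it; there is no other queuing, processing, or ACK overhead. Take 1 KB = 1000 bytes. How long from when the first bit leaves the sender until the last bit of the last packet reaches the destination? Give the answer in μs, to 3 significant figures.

10600 μs

Per-hop transmission t_tx = L/R = 15200/110000000 = 138.182 μs.
Per-hop propagation t_prop = 310/185000000 = 1.67568 μs.
Pipeline fill: first packet needs 4·t_tx to clear all hops; remaining 73 packets each add one t_tx.
Total = (4+74-1)·t_tx + 4·t_prop = 77·138.182 + 4·1.67568 = 10600 μs.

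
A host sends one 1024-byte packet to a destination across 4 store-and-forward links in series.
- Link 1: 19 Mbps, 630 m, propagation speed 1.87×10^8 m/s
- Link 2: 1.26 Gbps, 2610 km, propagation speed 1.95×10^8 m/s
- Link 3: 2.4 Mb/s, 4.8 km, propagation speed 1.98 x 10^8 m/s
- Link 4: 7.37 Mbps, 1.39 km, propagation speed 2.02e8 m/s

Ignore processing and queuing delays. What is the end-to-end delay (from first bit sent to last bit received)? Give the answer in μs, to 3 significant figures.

L = 1024 × 8 = 8192 bits.
Transmission delays (L/R per hop): 431.158, 6.50159, 3413.33, 1111.53 μs; sum = 4962.53 μs.
Propagation delays (d/s per hop): 3.36898, 13384.6, 24.2424, 6.88119 μs; sum = 13419.1 μs.
End-to-end = 18400 μs.

18400 μs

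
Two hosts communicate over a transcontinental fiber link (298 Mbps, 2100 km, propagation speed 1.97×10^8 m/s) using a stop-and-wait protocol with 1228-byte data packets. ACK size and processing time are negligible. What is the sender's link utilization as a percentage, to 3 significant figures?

0.154 %

t_tx = L/R = 9824/298000000 = 3.29664e-05 s.
t_prop = 2100000/197000000 = 0.0106599 s; RTT = 0.0213198 s.
Cycle = t_tx + RTT = 0.0213528 s.
Utilization = t_tx / cycle = 3.29664e-05/0.0213528 = 0.154 %.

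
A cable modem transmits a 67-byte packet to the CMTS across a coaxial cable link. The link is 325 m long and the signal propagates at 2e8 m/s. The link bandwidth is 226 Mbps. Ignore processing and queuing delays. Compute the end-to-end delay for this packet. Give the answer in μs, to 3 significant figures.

4.00 μs

L = 67 × 8 = 536 bits.
Transmission delay = L/R = 536 / 226000000 = 2.37168 μs.
Propagation delay = d/s = 325 m / 200000000 m/s = 1.625 μs.
Total = 4.00 μs.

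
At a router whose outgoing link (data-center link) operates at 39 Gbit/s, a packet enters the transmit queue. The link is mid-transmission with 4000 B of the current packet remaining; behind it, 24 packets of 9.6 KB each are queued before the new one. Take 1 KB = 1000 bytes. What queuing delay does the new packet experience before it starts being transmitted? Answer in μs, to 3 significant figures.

Each queued packet: L/R = 76800/39000000000 = 1.96923 μs.
24 queued → 47.2615 μs.
Plus remaining 32000 bits of current packet: 0.820513 μs.
Queuing delay = 48.1 μs.

48.1 μs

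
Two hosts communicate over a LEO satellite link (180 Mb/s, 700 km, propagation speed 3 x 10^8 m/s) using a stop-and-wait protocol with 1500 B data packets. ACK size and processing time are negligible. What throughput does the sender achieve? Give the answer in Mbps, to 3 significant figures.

2.54 Mbps

t_tx = L/R = 12000/180000000 = 6.66667e-05 s.
t_prop = 700000/300000000 = 0.00233333 s; RTT = 0.00466667 s.
Cycle = t_tx + RTT = 0.00473333 s.
Throughput = L / cycle = 12000 / 0.00473333 = 2.54 Mbps.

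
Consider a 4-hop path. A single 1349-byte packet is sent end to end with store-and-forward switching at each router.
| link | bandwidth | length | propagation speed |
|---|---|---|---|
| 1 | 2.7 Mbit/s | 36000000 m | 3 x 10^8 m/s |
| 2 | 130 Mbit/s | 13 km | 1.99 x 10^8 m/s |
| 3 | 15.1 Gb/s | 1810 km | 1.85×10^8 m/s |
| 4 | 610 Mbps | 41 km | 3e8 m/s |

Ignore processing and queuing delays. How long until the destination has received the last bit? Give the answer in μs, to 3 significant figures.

L = 1349 × 8 = 10792 bits.
Transmission delays (L/R per hop): 3997.04, 83.0154, 0.714702, 17.6918 μs; sum = 4098.46 μs.
Propagation delays (d/s per hop): 120000, 65.3266, 9783.78, 136.667 μs; sum = 129986 μs.
End-to-end = 134000 μs.

134000 μs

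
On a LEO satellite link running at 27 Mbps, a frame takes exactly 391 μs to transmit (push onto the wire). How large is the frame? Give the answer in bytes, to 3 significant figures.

1320 bytes

L = R × t_tx = 27000000 b/s × 0.000391 s = 10557 bits.
In bytes: 10557 / 8 = 1320 bytes.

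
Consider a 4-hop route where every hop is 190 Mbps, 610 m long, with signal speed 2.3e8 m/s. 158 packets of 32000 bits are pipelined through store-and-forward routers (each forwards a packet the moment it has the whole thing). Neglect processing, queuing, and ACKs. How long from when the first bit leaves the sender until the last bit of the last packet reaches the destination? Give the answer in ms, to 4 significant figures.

27.13 ms

Per-hop transmission t_tx = L/R = 32000/190000000 = 0.168421 ms.
Per-hop propagation t_prop = 610/2.3e+08 = 0.00265217 ms.
Pipeline fill: first packet needs 4·t_tx to clear all hops; remaining 157 packets each add one t_tx.
Total = (4+158-1)·t_tx + 4·t_prop = 161·0.168421 + 4·0.00265217 = 27.13 ms.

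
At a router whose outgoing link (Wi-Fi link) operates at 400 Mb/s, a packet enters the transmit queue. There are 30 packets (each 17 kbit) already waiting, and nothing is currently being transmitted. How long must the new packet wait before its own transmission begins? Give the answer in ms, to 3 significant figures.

1.28 ms

Each queued packet: L/R = 17000/400000000 = 0.0425 ms.
30 queued → 1.275 ms.
Queuing delay = 1.28 ms.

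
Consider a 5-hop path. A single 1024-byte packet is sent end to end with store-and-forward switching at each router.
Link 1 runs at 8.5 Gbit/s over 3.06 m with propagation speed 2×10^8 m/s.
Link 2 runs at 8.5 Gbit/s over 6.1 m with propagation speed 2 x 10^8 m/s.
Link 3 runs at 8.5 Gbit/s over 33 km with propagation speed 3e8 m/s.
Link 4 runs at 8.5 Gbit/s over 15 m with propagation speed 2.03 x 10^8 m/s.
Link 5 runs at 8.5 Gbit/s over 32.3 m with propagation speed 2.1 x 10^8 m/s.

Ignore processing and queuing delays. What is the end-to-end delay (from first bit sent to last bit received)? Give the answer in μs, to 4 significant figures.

115.1 μs

L = 1024 × 8 = 8192 bits.
Transmission delay per hop = L/R = 8192/8500000000 = 0.963765 μs; 5 hops → 4.81882 μs.
Propagation delays (d/s per hop): 0.0153, 0.0305, 110, 0.0738916, 0.15381 μs; sum = 110.274 μs.
End-to-end = 115.1 μs.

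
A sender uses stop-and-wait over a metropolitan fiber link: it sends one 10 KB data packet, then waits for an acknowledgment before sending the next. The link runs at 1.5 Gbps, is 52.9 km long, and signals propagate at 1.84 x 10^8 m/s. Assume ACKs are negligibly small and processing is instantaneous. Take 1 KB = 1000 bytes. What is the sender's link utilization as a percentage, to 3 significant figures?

8.49 %

t_tx = L/R = 80000/1500000000 = 5.33333e-05 s.
t_prop = 52900/184000000 = 0.0002875 s; RTT = 0.000575 s.
Cycle = t_tx + RTT = 0.000628333 s.
Utilization = t_tx / cycle = 5.33333e-05/0.000628333 = 8.49 %.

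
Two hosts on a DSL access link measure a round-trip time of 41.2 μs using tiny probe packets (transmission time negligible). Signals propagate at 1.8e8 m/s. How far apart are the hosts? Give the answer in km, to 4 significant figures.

3.708 km

One-way propagation = RTT/2 = 20.6 μs.
d = s × t = 180000000 × 2.06e-05 = 3.708 km.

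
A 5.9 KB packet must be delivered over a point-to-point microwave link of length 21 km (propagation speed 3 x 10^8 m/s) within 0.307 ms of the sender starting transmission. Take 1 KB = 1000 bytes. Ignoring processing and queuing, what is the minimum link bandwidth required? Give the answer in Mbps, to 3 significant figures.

L = 47200 bits.
Propagation delay = 21000 / 300000000 = 0.07 ms.
Transmission budget = 0.307 − 0.07 = 0.237 ms.
R ≥ L / t_tx = 47200 bits / 0.000237 s = 199 Mbps.

199 Mbps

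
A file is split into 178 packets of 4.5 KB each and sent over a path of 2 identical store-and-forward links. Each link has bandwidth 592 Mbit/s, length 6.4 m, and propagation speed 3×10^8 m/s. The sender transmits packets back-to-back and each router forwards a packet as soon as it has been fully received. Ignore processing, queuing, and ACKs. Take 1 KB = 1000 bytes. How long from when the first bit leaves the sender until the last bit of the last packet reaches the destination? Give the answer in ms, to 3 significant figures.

10.9 ms

Per-hop transmission t_tx = L/R = 36000/592000000 = 0.0608108 ms.
Per-hop propagation t_prop = 6.4/300000000 = 2.13333e-05 ms.
Pipeline fill: first packet needs 2·t_tx to clear all hops; remaining 177 packets each add one t_tx.
Total = (2+178-1)·t_tx + 2·t_prop = 179·0.0608108 + 2·2.13333e-05 = 10.9 ms.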